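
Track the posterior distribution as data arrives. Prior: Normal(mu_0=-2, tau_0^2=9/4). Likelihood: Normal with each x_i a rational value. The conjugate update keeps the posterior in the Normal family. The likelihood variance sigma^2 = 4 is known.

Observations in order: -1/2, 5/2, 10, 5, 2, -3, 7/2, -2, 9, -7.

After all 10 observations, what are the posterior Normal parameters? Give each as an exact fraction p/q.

mu_0=287/212, tau_0^2=18/53

obs 1: x=-1/2 → posterior Normal(-73/50, 36/25)
obs 2: x=5/2 → posterior Normal(-7/17, 18/17)
obs 3: x=10 → posterior Normal(76/43, 36/43)
obs 4: x=5 → posterior Normal(121/52, 9/13)
obs 5: x=2 → posterior Normal(139/61, 36/61)
obs 6: x=-3 → posterior Normal(8/5, 18/35)
obs 7: x=7/2 → posterior Normal(287/158, 36/79)
obs 8: x=-2 → posterior Normal(251/176, 9/22)
obs 9: x=9 → posterior Normal(413/194, 36/97)
obs 10: x=-7 → posterior Normal(287/212, 18/53)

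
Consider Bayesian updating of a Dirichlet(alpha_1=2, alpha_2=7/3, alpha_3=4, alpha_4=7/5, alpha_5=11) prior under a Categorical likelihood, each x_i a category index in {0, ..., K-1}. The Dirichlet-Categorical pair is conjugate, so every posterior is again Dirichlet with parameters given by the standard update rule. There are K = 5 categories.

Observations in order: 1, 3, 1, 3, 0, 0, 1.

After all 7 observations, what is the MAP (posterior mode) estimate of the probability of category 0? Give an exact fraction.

45/341

obs 1: x=1 → posterior Dirichlet(2, 10/3, 4, 7/5, 11)
obs 2: x=3 → posterior Dirichlet(2, 10/3, 4, 12/5, 11)
obs 3: x=1 → posterior Dirichlet(2, 13/3, 4, 12/5, 11)
obs 4: x=3 → posterior Dirichlet(2, 13/3, 4, 17/5, 11)
obs 5: x=0 → posterior Dirichlet(3, 13/3, 4, 17/5, 11)
obs 6: x=0 → posterior Dirichlet(4, 13/3, 4, 17/5, 11)
obs 7: x=1 → posterior Dirichlet(4, 16/3, 4, 17/5, 11)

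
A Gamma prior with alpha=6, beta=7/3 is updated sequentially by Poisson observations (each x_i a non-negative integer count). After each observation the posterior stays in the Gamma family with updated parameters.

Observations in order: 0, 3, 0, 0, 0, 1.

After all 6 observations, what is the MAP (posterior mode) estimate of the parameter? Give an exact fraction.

27/25

obs 1: x=0 → posterior Gamma(6, 10/3)
obs 2: x=3 → posterior Gamma(9, 13/3)
obs 3: x=0 → posterior Gamma(9, 16/3)
obs 4: x=0 → posterior Gamma(9, 19/3)
obs 5: x=0 → posterior Gamma(9, 22/3)
obs 6: x=1 → posterior Gamma(10, 25/3)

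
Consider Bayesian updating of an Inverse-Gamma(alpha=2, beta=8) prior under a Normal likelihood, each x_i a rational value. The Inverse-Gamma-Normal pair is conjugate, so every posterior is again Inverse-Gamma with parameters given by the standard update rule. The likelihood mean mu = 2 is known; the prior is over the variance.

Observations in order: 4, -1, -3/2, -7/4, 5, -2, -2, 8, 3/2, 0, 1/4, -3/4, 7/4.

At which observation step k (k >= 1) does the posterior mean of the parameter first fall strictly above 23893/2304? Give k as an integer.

k = 7

obs 1: x=4 → posterior Inverse-Gamma(5/2, 10)
obs 2: x=-1 → posterior Inverse-Gamma(3, 29/2)
obs 3: x=-3/2 → posterior Inverse-Gamma(7/2, 165/8)
obs 4: x=-7/4 → posterior Inverse-Gamma(4, 885/32)
obs 5: x=5 → posterior Inverse-Gamma(9/2, 1029/32)
obs 6: x=-2 → posterior Inverse-Gamma(5, 1285/32)
obs 7: x=-2 → posterior Inverse-Gamma(11/2, 1541/32)
obs 8: x=8 → posterior Inverse-Gamma(6, 2117/32)
obs 9: x=3/2 → posterior Inverse-Gamma(13/2, 2121/32)
obs 10: x=0 → posterior Inverse-Gamma(7, 2185/32)
obs 11: x=1/4 → posterior Inverse-Gamma(15/2, 1117/16)
obs 12: x=-3/4 → posterior Inverse-Gamma(8, 2355/32)
obs 13: x=7/4 → posterior Inverse-Gamma(17/2, 589/8)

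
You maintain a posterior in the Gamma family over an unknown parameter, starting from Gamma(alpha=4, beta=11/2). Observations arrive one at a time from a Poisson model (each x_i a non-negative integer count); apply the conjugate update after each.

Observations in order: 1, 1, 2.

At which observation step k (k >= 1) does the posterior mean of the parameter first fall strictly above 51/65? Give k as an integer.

obs 1: x=1 → posterior Gamma(5, 13/2)
obs 2: x=1 → posterior Gamma(6, 15/2)
obs 3: x=2 → posterior Gamma(8, 17/2)

k = 2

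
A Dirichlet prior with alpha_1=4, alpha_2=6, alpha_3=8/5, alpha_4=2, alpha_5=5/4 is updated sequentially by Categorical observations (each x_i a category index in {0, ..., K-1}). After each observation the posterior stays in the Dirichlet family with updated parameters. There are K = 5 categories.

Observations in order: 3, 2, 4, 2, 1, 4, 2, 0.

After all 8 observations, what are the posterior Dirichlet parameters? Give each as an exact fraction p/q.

obs 1: x=3 → posterior Dirichlet(4, 6, 8/5, 3, 5/4)
obs 2: x=2 → posterior Dirichlet(4, 6, 13/5, 3, 5/4)
obs 3: x=4 → posterior Dirichlet(4, 6, 13/5, 3, 9/4)
obs 4: x=2 → posterior Dirichlet(4, 6, 18/5, 3, 9/4)
obs 5: x=1 → posterior Dirichlet(4, 7, 18/5, 3, 9/4)
obs 6: x=4 → posterior Dirichlet(4, 7, 18/5, 3, 13/4)
obs 7: x=2 → posterior Dirichlet(4, 7, 23/5, 3, 13/4)
obs 8: x=0 → posterior Dirichlet(5, 7, 23/5, 3, 13/4)

alpha_1=5, alpha_2=7, alpha_3=23/5, alpha_4=3, alpha_5=13/4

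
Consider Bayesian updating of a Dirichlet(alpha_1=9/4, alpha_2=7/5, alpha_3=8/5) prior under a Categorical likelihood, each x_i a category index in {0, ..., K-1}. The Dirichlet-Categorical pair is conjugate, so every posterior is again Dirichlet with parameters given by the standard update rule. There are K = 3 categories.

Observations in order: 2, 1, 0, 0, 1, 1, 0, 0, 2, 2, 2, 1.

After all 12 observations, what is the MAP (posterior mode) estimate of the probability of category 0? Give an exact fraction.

obs 1: x=2 → posterior Dirichlet(9/4, 7/5, 13/5)
obs 2: x=1 → posterior Dirichlet(9/4, 12/5, 13/5)
obs 3: x=0 → posterior Dirichlet(13/4, 12/5, 13/5)
obs 4: x=0 → posterior Dirichlet(17/4, 12/5, 13/5)
obs 5: x=1 → posterior Dirichlet(17/4, 17/5, 13/5)
obs 6: x=1 → posterior Dirichlet(17/4, 22/5, 13/5)
obs 7: x=0 → posterior Dirichlet(21/4, 22/5, 13/5)
obs 8: x=0 → posterior Dirichlet(25/4, 22/5, 13/5)
obs 9: x=2 → posterior Dirichlet(25/4, 22/5, 18/5)
obs 10: x=2 → posterior Dirichlet(25/4, 22/5, 23/5)
obs 11: x=2 → posterior Dirichlet(25/4, 22/5, 28/5)
obs 12: x=1 → posterior Dirichlet(25/4, 27/5, 28/5)

7/19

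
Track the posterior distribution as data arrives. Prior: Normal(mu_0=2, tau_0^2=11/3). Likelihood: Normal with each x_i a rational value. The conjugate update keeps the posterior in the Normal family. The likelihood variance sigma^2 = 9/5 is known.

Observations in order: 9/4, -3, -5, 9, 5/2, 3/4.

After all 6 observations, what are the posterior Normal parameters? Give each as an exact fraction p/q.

obs 1: x=9/4 → posterior Normal(711/328, 99/82)
obs 2: x=-3 → posterior Normal(51/548, 99/137)
obs 3: x=-5 → posterior Normal(-1049/768, 33/64)
obs 4: x=9 → posterior Normal(49/52, 99/247)
obs 5: x=5/2 → posterior Normal(1481/1208, 99/302)
obs 6: x=3/4 → posterior Normal(823/714, 33/119)

mu_0=823/714, tau_0^2=33/119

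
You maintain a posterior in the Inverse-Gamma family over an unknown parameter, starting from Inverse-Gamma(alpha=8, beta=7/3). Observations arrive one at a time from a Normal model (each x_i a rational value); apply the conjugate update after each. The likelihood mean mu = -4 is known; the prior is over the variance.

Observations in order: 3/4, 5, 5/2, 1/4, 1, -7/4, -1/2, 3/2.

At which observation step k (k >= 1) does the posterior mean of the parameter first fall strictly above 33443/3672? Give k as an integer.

obs 1: x=3/4 → posterior Inverse-Gamma(17/2, 1307/96)
obs 2: x=5 → posterior Inverse-Gamma(9, 5195/96)
obs 3: x=5/2 → posterior Inverse-Gamma(19/2, 7223/96)
obs 4: x=1/4 → posterior Inverse-Gamma(10, 4045/48)
obs 5: x=1 → posterior Inverse-Gamma(21/2, 4645/48)
obs 6: x=-7/4 → posterior Inverse-Gamma(11, 9533/96)
obs 7: x=-1/2 → posterior Inverse-Gamma(23/2, 10121/96)
obs 8: x=3/2 → posterior Inverse-Gamma(12, 11573/96)

k = 4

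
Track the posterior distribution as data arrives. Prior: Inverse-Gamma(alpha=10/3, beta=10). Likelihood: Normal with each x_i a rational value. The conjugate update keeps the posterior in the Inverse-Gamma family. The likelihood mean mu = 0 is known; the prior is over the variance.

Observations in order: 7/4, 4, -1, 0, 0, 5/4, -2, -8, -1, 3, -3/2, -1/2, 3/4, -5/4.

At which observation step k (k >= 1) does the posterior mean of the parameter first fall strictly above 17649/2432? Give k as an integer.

k = 8

obs 1: x=7/4 → posterior Inverse-Gamma(23/6, 369/32)
obs 2: x=4 → posterior Inverse-Gamma(13/3, 625/32)
obs 3: x=-1 → posterior Inverse-Gamma(29/6, 641/32)
obs 4: x=0 → posterior Inverse-Gamma(16/3, 641/32)
obs 5: x=0 → posterior Inverse-Gamma(35/6, 641/32)
obs 6: x=5/4 → posterior Inverse-Gamma(19/3, 333/16)
obs 7: x=-2 → posterior Inverse-Gamma(41/6, 365/16)
obs 8: x=-8 → posterior Inverse-Gamma(22/3, 877/16)
obs 9: x=-1 → posterior Inverse-Gamma(47/6, 885/16)
obs 10: x=3 → posterior Inverse-Gamma(25/3, 957/16)
obs 11: x=-3/2 → posterior Inverse-Gamma(53/6, 975/16)
obs 12: x=-1/2 → posterior Inverse-Gamma(28/3, 977/16)
obs 13: x=3/4 → posterior Inverse-Gamma(59/6, 1963/32)
obs 14: x=-5/4 → posterior Inverse-Gamma(31/3, 497/8)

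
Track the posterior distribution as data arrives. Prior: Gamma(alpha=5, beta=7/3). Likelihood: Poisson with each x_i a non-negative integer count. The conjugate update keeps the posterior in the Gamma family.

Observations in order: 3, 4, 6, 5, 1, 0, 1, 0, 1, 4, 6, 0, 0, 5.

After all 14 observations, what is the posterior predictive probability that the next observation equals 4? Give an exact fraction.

obs 1: x=3 → posterior Gamma(8, 10/3)
obs 2: x=4 → posterior Gamma(12, 13/3)
obs 3: x=6 → posterior Gamma(18, 16/3)
obs 4: x=5 → posterior Gamma(23, 19/3)
obs 5: x=1 → posterior Gamma(24, 22/3)
obs 6: x=0 → posterior Gamma(24, 25/3)
obs 7: x=1 → posterior Gamma(25, 28/3)
obs 8: x=0 → posterior Gamma(25, 31/3)
obs 9: x=1 → posterior Gamma(26, 34/3)
obs 10: x=4 → posterior Gamma(30, 37/3)
obs 11: x=6 → posterior Gamma(36, 40/3)
obs 12: x=0 → posterior Gamma(36, 43/3)
obs 13: x=0 → posterior Gamma(36, 46/3)
obs 14: x=5 → posterior Gamma(41, 49/3)

21840739428202424249997060585565371143531028202018854139717977006685446907719/166016197950437915522400688834127652184846307482916315425802111216087656824832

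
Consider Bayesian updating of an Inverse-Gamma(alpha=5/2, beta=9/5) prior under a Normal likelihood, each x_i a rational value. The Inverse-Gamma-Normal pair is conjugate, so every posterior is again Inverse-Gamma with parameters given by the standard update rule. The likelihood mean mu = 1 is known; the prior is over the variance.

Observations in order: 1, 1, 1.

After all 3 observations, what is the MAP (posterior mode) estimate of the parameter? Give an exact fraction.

obs 1: x=1 → posterior Inverse-Gamma(3, 9/5)
obs 2: x=1 → posterior Inverse-Gamma(7/2, 9/5)
obs 3: x=1 → posterior Inverse-Gamma(4, 9/5)

9/25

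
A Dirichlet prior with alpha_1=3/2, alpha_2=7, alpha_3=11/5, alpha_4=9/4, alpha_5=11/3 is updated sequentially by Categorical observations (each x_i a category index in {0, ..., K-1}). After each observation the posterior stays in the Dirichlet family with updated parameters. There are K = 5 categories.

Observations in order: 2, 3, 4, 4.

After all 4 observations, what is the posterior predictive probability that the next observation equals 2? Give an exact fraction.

obs 1: x=2 → posterior Dirichlet(3/2, 7, 16/5, 9/4, 11/3)
obs 2: x=3 → posterior Dirichlet(3/2, 7, 16/5, 13/4, 11/3)
obs 3: x=4 → posterior Dirichlet(3/2, 7, 16/5, 13/4, 14/3)
obs 4: x=4 → posterior Dirichlet(3/2, 7, 16/5, 13/4, 17/3)

192/1237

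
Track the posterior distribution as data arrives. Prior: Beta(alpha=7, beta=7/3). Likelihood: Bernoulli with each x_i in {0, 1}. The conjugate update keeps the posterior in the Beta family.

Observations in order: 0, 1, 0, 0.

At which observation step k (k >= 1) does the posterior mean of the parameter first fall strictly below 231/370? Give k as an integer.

obs 1: x=0 → posterior Beta(7, 10/3)
obs 2: x=1 → posterior Beta(8, 10/3)
obs 3: x=0 → posterior Beta(8, 13/3)
obs 4: x=0 → posterior Beta(8, 16/3)

k = 4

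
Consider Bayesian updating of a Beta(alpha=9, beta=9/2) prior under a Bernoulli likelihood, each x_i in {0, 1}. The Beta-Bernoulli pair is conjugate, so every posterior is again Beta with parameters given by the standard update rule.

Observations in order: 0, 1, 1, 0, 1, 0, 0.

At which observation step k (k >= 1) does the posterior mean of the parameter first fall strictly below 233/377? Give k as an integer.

obs 1: x=0 → posterior Beta(9, 11/2)
obs 2: x=1 → posterior Beta(10, 11/2)
obs 3: x=1 → posterior Beta(11, 11/2)
obs 4: x=0 → posterior Beta(11, 13/2)
obs 5: x=1 → posterior Beta(12, 13/2)
obs 6: x=0 → posterior Beta(12, 15/2)
obs 7: x=0 → posterior Beta(12, 17/2)

k = 6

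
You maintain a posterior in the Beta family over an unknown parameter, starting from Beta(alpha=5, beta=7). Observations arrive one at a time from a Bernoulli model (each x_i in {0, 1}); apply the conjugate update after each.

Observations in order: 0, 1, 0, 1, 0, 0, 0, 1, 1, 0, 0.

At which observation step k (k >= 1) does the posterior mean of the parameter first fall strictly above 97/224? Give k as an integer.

obs 1: x=0 → posterior Beta(5, 8)
obs 2: x=1 → posterior Beta(6, 8)
obs 3: x=0 → posterior Beta(6, 9)
obs 4: x=1 → posterior Beta(7, 9)
obs 5: x=0 → posterior Beta(7, 10)
obs 6: x=0 → posterior Beta(7, 11)
obs 7: x=0 → posterior Beta(7, 12)
obs 8: x=1 → posterior Beta(8, 12)
obs 9: x=1 → posterior Beta(9, 12)
obs 10: x=0 → posterior Beta(9, 13)
obs 11: x=0 → posterior Beta(9, 14)

k = 4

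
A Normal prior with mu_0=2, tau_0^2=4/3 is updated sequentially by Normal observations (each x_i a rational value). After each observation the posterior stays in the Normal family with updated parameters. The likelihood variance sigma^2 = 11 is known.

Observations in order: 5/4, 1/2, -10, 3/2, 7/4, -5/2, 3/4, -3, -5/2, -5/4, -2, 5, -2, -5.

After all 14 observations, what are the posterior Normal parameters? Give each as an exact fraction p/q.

obs 1: x=5/4 → posterior Normal(71/37, 44/37)
obs 2: x=1/2 → posterior Normal(73/41, 44/41)
obs 3: x=-10 → posterior Normal(11/15, 44/45)
obs 4: x=3/2 → posterior Normal(39/49, 44/49)
obs 5: x=7/4 → posterior Normal(46/53, 44/53)
obs 6: x=-5/2 → posterior Normal(12/19, 44/57)
obs 7: x=3/4 → posterior Normal(39/61, 44/61)
obs 8: x=-3 → posterior Normal(27/65, 44/65)
obs 9: x=-5/2 → posterior Normal(17/69, 44/69)
obs 10: x=-5/4 → posterior Normal(12/73, 44/73)
obs 11: x=-2 → posterior Normal(4/77, 4/7)
obs 12: x=5 → posterior Normal(8/27, 44/81)
obs 13: x=-2 → posterior Normal(16/85, 44/85)
obs 14: x=-5 → posterior Normal(-4/89, 44/89)

mu_0=-4/89, tau_0^2=44/89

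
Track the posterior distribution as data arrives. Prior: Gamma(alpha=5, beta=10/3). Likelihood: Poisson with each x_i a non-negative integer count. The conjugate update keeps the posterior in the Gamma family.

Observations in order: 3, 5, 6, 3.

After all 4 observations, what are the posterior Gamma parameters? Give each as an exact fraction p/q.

alpha=22, beta=22/3

obs 1: x=3 → posterior Gamma(8, 13/3)
obs 2: x=5 → posterior Gamma(13, 16/3)
obs 3: x=6 → posterior Gamma(19, 19/3)
obs 4: x=3 → posterior Gamma(22, 22/3)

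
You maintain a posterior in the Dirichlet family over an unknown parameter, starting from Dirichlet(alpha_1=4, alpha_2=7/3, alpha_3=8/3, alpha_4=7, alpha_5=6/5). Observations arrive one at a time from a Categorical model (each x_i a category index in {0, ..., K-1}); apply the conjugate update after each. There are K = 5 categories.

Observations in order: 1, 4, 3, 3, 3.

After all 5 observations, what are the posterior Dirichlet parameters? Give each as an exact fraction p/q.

obs 1: x=1 → posterior Dirichlet(4, 10/3, 8/3, 7, 6/5)
obs 2: x=4 → posterior Dirichlet(4, 10/3, 8/3, 7, 11/5)
obs 3: x=3 → posterior Dirichlet(4, 10/3, 8/3, 8, 11/5)
obs 4: x=3 → posterior Dirichlet(4, 10/3, 8/3, 9, 11/5)
obs 5: x=3 → posterior Dirichlet(4, 10/3, 8/3, 10, 11/5)

alpha_1=4, alpha_2=10/3, alpha_3=8/3, alpha_4=10, alpha_5=11/5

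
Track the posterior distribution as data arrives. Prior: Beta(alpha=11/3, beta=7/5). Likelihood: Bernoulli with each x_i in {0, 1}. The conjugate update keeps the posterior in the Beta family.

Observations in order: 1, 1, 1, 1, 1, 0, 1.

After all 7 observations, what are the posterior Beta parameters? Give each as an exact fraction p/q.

alpha=29/3, beta=12/5

obs 1: x=1 → posterior Beta(14/3, 7/5)
obs 2: x=1 → posterior Beta(17/3, 7/5)
obs 3: x=1 → posterior Beta(20/3, 7/5)
obs 4: x=1 → posterior Beta(23/3, 7/5)
obs 5: x=1 → posterior Beta(26/3, 7/5)
obs 6: x=0 → posterior Beta(26/3, 12/5)
obs 7: x=1 → posterior Beta(29/3, 12/5)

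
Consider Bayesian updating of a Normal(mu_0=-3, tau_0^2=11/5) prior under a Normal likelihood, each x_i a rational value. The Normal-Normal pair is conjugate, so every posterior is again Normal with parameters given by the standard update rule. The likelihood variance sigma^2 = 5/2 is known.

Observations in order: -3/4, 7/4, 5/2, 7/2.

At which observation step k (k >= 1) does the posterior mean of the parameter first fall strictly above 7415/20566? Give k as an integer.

obs 1: x=-3/4 → posterior Normal(-183/94, 55/47)
obs 2: x=7/4 → posterior Normal(-53/69, 55/69)
obs 3: x=5/2 → posterior Normal(2/91, 55/91)
obs 4: x=7/2 → posterior Normal(79/113, 55/113)

k = 4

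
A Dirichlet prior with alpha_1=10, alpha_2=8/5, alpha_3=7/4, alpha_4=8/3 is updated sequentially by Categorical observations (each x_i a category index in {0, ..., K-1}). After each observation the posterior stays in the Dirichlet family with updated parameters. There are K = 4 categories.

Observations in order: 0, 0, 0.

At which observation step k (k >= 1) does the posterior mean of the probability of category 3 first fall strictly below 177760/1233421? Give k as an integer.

obs 1: x=0 → posterior Dirichlet(11, 8/5, 7/4, 8/3)
obs 2: x=0 → posterior Dirichlet(12, 8/5, 7/4, 8/3)
obs 3: x=0 → posterior Dirichlet(13, 8/5, 7/4, 8/3)

k = 3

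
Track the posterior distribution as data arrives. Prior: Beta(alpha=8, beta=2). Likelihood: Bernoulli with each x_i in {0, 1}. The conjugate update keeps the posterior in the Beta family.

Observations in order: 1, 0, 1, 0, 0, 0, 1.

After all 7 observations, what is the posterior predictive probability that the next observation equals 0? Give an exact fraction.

6/17

obs 1: x=1 → posterior Beta(9, 2)
obs 2: x=0 → posterior Beta(9, 3)
obs 3: x=1 → posterior Beta(10, 3)
obs 4: x=0 → posterior Beta(10, 4)
obs 5: x=0 → posterior Beta(10, 5)
obs 6: x=0 → posterior Beta(10, 6)
obs 7: x=1 → posterior Beta(11, 6)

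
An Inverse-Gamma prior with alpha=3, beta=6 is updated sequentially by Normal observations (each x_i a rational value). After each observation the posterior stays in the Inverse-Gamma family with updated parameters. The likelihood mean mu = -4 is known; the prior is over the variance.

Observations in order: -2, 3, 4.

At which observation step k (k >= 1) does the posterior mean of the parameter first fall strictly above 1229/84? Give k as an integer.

obs 1: x=-2 → posterior Inverse-Gamma(7/2, 8)
obs 2: x=3 → posterior Inverse-Gamma(4, 65/2)
obs 3: x=4 → posterior Inverse-Gamma(9/2, 129/2)

k = 3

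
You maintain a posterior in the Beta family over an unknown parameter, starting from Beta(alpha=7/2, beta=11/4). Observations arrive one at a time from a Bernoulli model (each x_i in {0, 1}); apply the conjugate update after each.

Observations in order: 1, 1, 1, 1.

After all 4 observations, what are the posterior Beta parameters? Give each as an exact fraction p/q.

alpha=15/2, beta=11/4

obs 1: x=1 → posterior Beta(9/2, 11/4)
obs 2: x=1 → posterior Beta(11/2, 11/4)
obs 3: x=1 → posterior Beta(13/2, 11/4)
obs 4: x=1 → posterior Beta(15/2, 11/4)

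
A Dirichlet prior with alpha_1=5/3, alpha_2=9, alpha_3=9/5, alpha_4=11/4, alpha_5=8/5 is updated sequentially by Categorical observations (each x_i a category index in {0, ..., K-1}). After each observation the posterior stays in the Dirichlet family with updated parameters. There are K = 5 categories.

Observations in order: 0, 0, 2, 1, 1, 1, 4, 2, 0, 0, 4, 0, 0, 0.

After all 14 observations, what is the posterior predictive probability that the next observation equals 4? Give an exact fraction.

obs 1: x=0 → posterior Dirichlet(8/3, 9, 9/5, 11/4, 8/5)
obs 2: x=0 → posterior Dirichlet(11/3, 9, 9/5, 11/4, 8/5)
obs 3: x=2 → posterior Dirichlet(11/3, 9, 14/5, 11/4, 8/5)
obs 4: x=1 → posterior Dirichlet(11/3, 10, 14/5, 11/4, 8/5)
obs 5: x=1 → posterior Dirichlet(11/3, 11, 14/5, 11/4, 8/5)
obs 6: x=1 → posterior Dirichlet(11/3, 12, 14/5, 11/4, 8/5)
obs 7: x=4 → posterior Dirichlet(11/3, 12, 14/5, 11/4, 13/5)
obs 8: x=2 → posterior Dirichlet(11/3, 12, 19/5, 11/4, 13/5)
obs 9: x=0 → posterior Dirichlet(14/3, 12, 19/5, 11/4, 13/5)
obs 10: x=0 → posterior Dirichlet(17/3, 12, 19/5, 11/4, 13/5)
obs 11: x=4 → posterior Dirichlet(17/3, 12, 19/5, 11/4, 18/5)
obs 12: x=0 → posterior Dirichlet(20/3, 12, 19/5, 11/4, 18/5)
obs 13: x=0 → posterior Dirichlet(23/3, 12, 19/5, 11/4, 18/5)
obs 14: x=0 → posterior Dirichlet(26/3, 12, 19/5, 11/4, 18/5)

216/1849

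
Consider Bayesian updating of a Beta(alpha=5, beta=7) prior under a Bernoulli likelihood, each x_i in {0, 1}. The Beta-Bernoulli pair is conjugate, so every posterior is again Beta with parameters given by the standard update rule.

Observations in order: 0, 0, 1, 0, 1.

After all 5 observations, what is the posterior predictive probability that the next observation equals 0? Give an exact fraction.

obs 1: x=0 → posterior Beta(5, 8)
obs 2: x=0 → posterior Beta(5, 9)
obs 3: x=1 → posterior Beta(6, 9)
obs 4: x=0 → posterior Beta(6, 10)
obs 5: x=1 → posterior Beta(7, 10)

10/17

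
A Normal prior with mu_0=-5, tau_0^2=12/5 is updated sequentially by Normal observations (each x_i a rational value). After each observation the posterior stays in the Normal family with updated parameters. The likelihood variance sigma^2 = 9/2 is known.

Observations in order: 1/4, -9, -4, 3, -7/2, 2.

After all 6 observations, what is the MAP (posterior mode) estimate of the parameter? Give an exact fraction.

-55/21

obs 1: x=1/4 → posterior Normal(-73/23, 36/23)
obs 2: x=-9 → posterior Normal(-145/31, 36/31)
obs 3: x=-4 → posterior Normal(-59/13, 12/13)
obs 4: x=3 → posterior Normal(-153/47, 36/47)
obs 5: x=-7/2 → posterior Normal(-181/55, 36/55)
obs 6: x=2 → posterior Normal(-55/21, 4/7)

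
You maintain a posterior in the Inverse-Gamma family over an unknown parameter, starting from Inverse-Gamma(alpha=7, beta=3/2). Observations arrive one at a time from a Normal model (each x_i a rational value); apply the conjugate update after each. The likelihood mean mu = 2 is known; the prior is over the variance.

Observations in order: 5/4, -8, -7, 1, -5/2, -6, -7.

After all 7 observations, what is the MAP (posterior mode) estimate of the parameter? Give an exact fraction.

obs 1: x=5/4 → posterior Inverse-Gamma(15/2, 57/32)
obs 2: x=-8 → posterior Inverse-Gamma(8, 1657/32)
obs 3: x=-7 → posterior Inverse-Gamma(17/2, 2953/32)
obs 4: x=1 → posterior Inverse-Gamma(9, 2969/32)
obs 5: x=-5/2 → posterior Inverse-Gamma(19/2, 3293/32)
obs 6: x=-6 → posterior Inverse-Gamma(10, 4317/32)
obs 7: x=-7 → posterior Inverse-Gamma(21/2, 5613/32)

5613/368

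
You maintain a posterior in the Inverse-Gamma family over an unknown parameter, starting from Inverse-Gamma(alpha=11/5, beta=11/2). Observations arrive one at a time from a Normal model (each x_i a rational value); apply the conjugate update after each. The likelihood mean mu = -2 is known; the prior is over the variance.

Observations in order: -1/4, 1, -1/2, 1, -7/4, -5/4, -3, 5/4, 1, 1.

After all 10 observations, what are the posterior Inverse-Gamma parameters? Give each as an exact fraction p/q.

alpha=36/5, beta=129/4

obs 1: x=-1/4 → posterior Inverse-Gamma(27/10, 225/32)
obs 2: x=1 → posterior Inverse-Gamma(16/5, 369/32)
obs 3: x=-1/2 → posterior Inverse-Gamma(37/10, 405/32)
obs 4: x=1 → posterior Inverse-Gamma(21/5, 549/32)
obs 5: x=-7/4 → posterior Inverse-Gamma(47/10, 275/16)
obs 6: x=-5/4 → posterior Inverse-Gamma(26/5, 559/32)
obs 7: x=-3 → posterior Inverse-Gamma(57/10, 575/32)
obs 8: x=5/4 → posterior Inverse-Gamma(31/5, 93/4)
obs 9: x=1 → posterior Inverse-Gamma(67/10, 111/4)
obs 10: x=1 → posterior Inverse-Gamma(36/5, 129/4)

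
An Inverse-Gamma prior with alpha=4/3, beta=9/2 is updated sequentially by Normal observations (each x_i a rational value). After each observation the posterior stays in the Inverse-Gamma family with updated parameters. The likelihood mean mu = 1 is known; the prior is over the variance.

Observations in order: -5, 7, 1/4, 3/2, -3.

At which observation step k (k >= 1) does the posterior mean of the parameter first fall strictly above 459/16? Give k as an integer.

k = 2

obs 1: x=-5 → posterior Inverse-Gamma(11/6, 45/2)
obs 2: x=7 → posterior Inverse-Gamma(7/3, 81/2)
obs 3: x=1/4 → posterior Inverse-Gamma(17/6, 1305/32)
obs 4: x=3/2 → posterior Inverse-Gamma(10/3, 1309/32)
obs 5: x=-3 → posterior Inverse-Gamma(23/6, 1565/32)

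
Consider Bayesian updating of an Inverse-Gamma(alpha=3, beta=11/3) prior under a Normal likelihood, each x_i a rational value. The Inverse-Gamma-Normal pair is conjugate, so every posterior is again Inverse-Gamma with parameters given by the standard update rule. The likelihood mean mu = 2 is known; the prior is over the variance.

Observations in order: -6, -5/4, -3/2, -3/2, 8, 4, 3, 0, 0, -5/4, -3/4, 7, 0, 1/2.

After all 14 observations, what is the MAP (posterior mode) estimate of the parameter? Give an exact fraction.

9829/1056

obs 1: x=-6 → posterior Inverse-Gamma(7/2, 107/3)
obs 2: x=-5/4 → posterior Inverse-Gamma(4, 3931/96)
obs 3: x=-3/2 → posterior Inverse-Gamma(9/2, 4519/96)
obs 4: x=-3/2 → posterior Inverse-Gamma(5, 5107/96)
obs 5: x=8 → posterior Inverse-Gamma(11/2, 6835/96)
obs 6: x=4 → posterior Inverse-Gamma(6, 7027/96)
obs 7: x=3 → posterior Inverse-Gamma(13/2, 7075/96)
obs 8: x=0 → posterior Inverse-Gamma(7, 7267/96)
obs 9: x=0 → posterior Inverse-Gamma(15/2, 7459/96)
obs 10: x=-5/4 → posterior Inverse-Gamma(8, 3983/48)
obs 11: x=-3/4 → posterior Inverse-Gamma(17/2, 8329/96)
obs 12: x=7 → posterior Inverse-Gamma(9, 9529/96)
obs 13: x=0 → posterior Inverse-Gamma(19/2, 9721/96)
obs 14: x=1/2 → posterior Inverse-Gamma(10, 9829/96)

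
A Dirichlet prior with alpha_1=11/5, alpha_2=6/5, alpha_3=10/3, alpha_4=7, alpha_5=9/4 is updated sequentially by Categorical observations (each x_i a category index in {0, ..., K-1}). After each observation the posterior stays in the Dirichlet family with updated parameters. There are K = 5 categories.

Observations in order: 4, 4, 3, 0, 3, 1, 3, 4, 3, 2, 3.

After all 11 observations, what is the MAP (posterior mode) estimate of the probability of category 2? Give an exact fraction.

obs 1: x=4 → posterior Dirichlet(11/5, 6/5, 10/3, 7, 13/4)
obs 2: x=4 → posterior Dirichlet(11/5, 6/5, 10/3, 7, 17/4)
obs 3: x=3 → posterior Dirichlet(11/5, 6/5, 10/3, 8, 17/4)
obs 4: x=0 → posterior Dirichlet(16/5, 6/5, 10/3, 8, 17/4)
obs 5: x=3 → posterior Dirichlet(16/5, 6/5, 10/3, 9, 17/4)
obs 6: x=1 → posterior Dirichlet(16/5, 11/5, 10/3, 9, 17/4)
obs 7: x=3 → posterior Dirichlet(16/5, 11/5, 10/3, 10, 17/4)
obs 8: x=4 → posterior Dirichlet(16/5, 11/5, 10/3, 10, 21/4)
obs 9: x=3 → posterior Dirichlet(16/5, 11/5, 10/3, 11, 21/4)
obs 10: x=2 → posterior Dirichlet(16/5, 11/5, 13/3, 11, 21/4)
obs 11: x=3 → posterior Dirichlet(16/5, 11/5, 13/3, 12, 21/4)

200/1319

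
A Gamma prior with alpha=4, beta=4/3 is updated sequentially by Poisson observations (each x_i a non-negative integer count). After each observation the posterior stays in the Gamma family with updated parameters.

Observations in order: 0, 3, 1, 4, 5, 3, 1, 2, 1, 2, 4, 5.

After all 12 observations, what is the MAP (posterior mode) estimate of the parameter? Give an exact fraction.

obs 1: x=0 → posterior Gamma(4, 7/3)
obs 2: x=3 → posterior Gamma(7, 10/3)
obs 3: x=1 → posterior Gamma(8, 13/3)
obs 4: x=4 → posterior Gamma(12, 16/3)
obs 5: x=5 → posterior Gamma(17, 19/3)
obs 6: x=3 → posterior Gamma(20, 22/3)
obs 7: x=1 → posterior Gamma(21, 25/3)
obs 8: x=2 → posterior Gamma(23, 28/3)
obs 9: x=1 → posterior Gamma(24, 31/3)
obs 10: x=2 → posterior Gamma(26, 34/3)
obs 11: x=4 → posterior Gamma(30, 37/3)
obs 12: x=5 → posterior Gamma(35, 40/3)

51/20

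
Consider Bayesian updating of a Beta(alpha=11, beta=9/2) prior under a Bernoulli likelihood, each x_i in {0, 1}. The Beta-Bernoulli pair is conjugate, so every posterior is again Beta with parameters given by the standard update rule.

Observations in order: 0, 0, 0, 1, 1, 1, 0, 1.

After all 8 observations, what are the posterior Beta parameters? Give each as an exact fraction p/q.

alpha=15, beta=17/2

obs 1: x=0 → posterior Beta(11, 11/2)
obs 2: x=0 → posterior Beta(11, 13/2)
obs 3: x=0 → posterior Beta(11, 15/2)
obs 4: x=1 → posterior Beta(12, 15/2)
obs 5: x=1 → posterior Beta(13, 15/2)
obs 6: x=1 → posterior Beta(14, 15/2)
obs 7: x=0 → posterior Beta(14, 17/2)
obs 8: x=1 → posterior Beta(15, 17/2)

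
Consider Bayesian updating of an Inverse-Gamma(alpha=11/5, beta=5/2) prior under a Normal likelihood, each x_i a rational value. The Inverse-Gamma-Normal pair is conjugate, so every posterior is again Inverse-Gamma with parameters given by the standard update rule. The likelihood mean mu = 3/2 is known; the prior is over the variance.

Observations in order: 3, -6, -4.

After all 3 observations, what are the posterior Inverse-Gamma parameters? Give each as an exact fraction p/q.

alpha=37/10, beta=375/8

obs 1: x=3 → posterior Inverse-Gamma(27/10, 29/8)
obs 2: x=-6 → posterior Inverse-Gamma(16/5, 127/4)
obs 3: x=-4 → posterior Inverse-Gamma(37/10, 375/8)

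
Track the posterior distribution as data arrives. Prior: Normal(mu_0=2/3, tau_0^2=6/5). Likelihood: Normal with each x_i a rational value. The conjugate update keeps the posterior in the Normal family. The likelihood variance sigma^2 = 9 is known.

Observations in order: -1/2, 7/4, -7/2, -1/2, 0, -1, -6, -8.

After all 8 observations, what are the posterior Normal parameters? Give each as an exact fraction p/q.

mu_0=-51/62, tau_0^2=18/31

obs 1: x=-1/2 → posterior Normal(9/17, 18/17)
obs 2: x=7/4 → posterior Normal(25/38, 18/19)
obs 3: x=-7/2 → posterior Normal(11/42, 6/7)
obs 4: x=-1/2 → posterior Normal(9/46, 18/23)
obs 5: x=0 → posterior Normal(9/50, 18/25)
obs 6: x=-1 → posterior Normal(5/54, 2/3)
obs 7: x=-6 → posterior Normal(-19/58, 18/29)
obs 8: x=-8 → posterior Normal(-51/62, 18/31)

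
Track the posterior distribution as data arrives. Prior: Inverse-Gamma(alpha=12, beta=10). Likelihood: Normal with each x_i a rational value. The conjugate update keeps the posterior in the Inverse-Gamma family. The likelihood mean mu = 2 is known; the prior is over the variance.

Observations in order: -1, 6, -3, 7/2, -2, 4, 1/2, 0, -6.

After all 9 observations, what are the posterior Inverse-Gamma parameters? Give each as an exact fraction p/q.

alpha=33/2, beta=325/4

obs 1: x=-1 → posterior Inverse-Gamma(25/2, 29/2)
obs 2: x=6 → posterior Inverse-Gamma(13, 45/2)
obs 3: x=-3 → posterior Inverse-Gamma(27/2, 35)
obs 4: x=7/2 → posterior Inverse-Gamma(14, 289/8)
obs 5: x=-2 → posterior Inverse-Gamma(29/2, 353/8)
obs 6: x=4 → posterior Inverse-Gamma(15, 369/8)
obs 7: x=1/2 → posterior Inverse-Gamma(31/2, 189/4)
obs 8: x=0 → posterior Inverse-Gamma(16, 197/4)
obs 9: x=-6 → posterior Inverse-Gamma(33/2, 325/4)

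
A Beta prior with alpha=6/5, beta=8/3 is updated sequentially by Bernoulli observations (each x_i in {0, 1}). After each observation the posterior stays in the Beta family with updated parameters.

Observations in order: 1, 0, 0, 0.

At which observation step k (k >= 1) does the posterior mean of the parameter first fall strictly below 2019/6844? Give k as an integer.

k = 4

obs 1: x=1 → posterior Beta(11/5, 8/3)
obs 2: x=0 → posterior Beta(11/5, 11/3)
obs 3: x=0 → posterior Beta(11/5, 14/3)
obs 4: x=0 → posterior Beta(11/5, 17/3)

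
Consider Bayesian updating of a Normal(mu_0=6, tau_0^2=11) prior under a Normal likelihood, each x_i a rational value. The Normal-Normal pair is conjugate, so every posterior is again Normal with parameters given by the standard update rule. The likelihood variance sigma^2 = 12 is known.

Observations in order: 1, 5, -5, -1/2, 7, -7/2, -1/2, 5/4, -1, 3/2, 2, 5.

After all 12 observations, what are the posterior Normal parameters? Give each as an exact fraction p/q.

mu_0=827/576, tau_0^2=11/12

obs 1: x=1 → posterior Normal(83/23, 132/23)
obs 2: x=5 → posterior Normal(69/17, 66/17)
obs 3: x=-5 → posterior Normal(83/45, 44/15)
obs 4: x=-1/2 → posterior Normal(155/112, 33/14)
obs 5: x=7 → posterior Normal(309/134, 132/67)
obs 6: x=-7/2 → posterior Normal(58/39, 22/13)
obs 7: x=-1/2 → posterior Normal(221/178, 132/89)
obs 8: x=5/4 → posterior Normal(497/400, 33/25)
obs 9: x=-1 → posterior Normal(151/148, 44/37)
obs 10: x=3/2 → posterior Normal(519/488, 66/61)
obs 11: x=2 → posterior Normal(607/532, 132/133)
obs 12: x=5 → posterior Normal(827/576, 11/12)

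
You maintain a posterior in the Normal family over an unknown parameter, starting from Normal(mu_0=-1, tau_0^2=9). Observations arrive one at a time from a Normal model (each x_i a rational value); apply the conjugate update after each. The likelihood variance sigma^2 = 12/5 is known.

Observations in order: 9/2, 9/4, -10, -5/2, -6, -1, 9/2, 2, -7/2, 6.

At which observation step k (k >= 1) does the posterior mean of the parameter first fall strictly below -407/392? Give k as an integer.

obs 1: x=9/2 → posterior Normal(127/38, 36/19)
obs 2: x=9/4 → posterior Normal(389/136, 18/17)
obs 3: x=-10 → posterior Normal(-211/196, 36/49)
obs 4: x=-5/2 → posterior Normal(-361/256, 9/16)
obs 5: x=-6 → posterior Normal(-721/316, 36/79)
obs 6: x=-1 → posterior Normal(-781/376, 18/47)
obs 7: x=9/2 → posterior Normal(-511/436, 36/109)
obs 8: x=2 → posterior Normal(-391/496, 9/31)
obs 9: x=-7/2 → posterior Normal(-601/556, 36/139)
obs 10: x=6 → posterior Normal(-241/616, 18/77)

k = 3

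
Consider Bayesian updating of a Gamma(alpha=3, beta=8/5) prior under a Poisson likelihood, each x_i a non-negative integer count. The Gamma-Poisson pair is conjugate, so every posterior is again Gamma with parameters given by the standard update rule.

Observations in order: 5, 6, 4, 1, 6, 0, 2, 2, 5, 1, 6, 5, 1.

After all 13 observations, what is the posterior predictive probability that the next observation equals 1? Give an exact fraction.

885609543491460930562910643901830707316288160134292172807670038411896834543429586945035795/6615168777721995176686989019775185366864327794479834941858852993901403609499298781972135936

obs 1: x=5 → posterior Gamma(8, 13/5)
obs 2: x=6 → posterior Gamma(14, 18/5)
obs 3: x=4 → posterior Gamma(18, 23/5)
obs 4: x=1 → posterior Gamma(19, 28/5)
obs 5: x=6 → posterior Gamma(25, 33/5)
obs 6: x=0 → posterior Gamma(25, 38/5)
obs 7: x=2 → posterior Gamma(27, 43/5)
obs 8: x=2 → posterior Gamma(29, 48/5)
obs 9: x=5 → posterior Gamma(34, 53/5)
obs 10: x=1 → posterior Gamma(35, 58/5)
obs 11: x=6 → posterior Gamma(41, 63/5)
obs 12: x=5 → posterior Gamma(46, 68/5)
obs 13: x=1 → posterior Gamma(47, 73/5)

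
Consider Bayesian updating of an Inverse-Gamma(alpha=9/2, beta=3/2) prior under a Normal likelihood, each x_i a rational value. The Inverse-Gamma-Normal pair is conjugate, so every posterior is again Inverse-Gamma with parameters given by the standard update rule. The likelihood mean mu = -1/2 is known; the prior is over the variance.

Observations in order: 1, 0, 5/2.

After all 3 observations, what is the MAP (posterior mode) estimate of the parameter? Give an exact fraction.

29/28

obs 1: x=1 → posterior Inverse-Gamma(5, 21/8)
obs 2: x=0 → posterior Inverse-Gamma(11/2, 11/4)
obs 3: x=5/2 → posterior Inverse-Gamma(6, 29/4)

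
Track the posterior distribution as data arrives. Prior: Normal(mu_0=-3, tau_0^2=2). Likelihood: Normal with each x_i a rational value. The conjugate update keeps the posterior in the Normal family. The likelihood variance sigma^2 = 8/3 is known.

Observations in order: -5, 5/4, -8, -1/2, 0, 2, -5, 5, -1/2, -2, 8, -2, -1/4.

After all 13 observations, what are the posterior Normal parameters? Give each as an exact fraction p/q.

obs 1: x=-5 → posterior Normal(-27/7, 8/7)
obs 2: x=5/4 → posterior Normal(-93/40, 4/5)
obs 3: x=-8 → posterior Normal(-189/52, 8/13)
obs 4: x=-1/2 → posterior Normal(-195/64, 1/2)
obs 5: x=0 → posterior Normal(-195/76, 8/19)
obs 6: x=2 → posterior Normal(-171/88, 4/11)
obs 7: x=-5 → posterior Normal(-231/100, 8/25)
obs 8: x=5 → posterior Normal(-171/112, 2/7)
obs 9: x=-1/2 → posterior Normal(-177/124, 8/31)
obs 10: x=-2 → posterior Normal(-201/136, 4/17)
obs 11: x=8 → posterior Normal(-105/148, 8/37)
obs 12: x=-2 → posterior Normal(-129/160, 1/5)
obs 13: x=-1/4 → posterior Normal(-33/43, 8/43)

mu_0=-33/43, tau_0^2=8/43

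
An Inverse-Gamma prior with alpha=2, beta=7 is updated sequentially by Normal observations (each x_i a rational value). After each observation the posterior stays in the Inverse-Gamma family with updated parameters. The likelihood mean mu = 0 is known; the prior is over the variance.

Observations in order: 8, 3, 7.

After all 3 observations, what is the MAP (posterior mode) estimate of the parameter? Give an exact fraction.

obs 1: x=8 → posterior Inverse-Gamma(5/2, 39)
obs 2: x=3 → posterior Inverse-Gamma(3, 87/2)
obs 3: x=7 → posterior Inverse-Gamma(7/2, 68)

136/9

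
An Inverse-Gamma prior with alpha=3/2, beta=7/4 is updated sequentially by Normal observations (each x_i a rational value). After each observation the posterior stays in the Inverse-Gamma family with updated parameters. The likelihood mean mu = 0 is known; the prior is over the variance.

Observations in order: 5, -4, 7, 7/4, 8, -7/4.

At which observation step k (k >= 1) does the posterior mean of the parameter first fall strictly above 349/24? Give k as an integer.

obs 1: x=5 → posterior Inverse-Gamma(2, 57/4)
obs 2: x=-4 → posterior Inverse-Gamma(5/2, 89/4)
obs 3: x=7 → posterior Inverse-Gamma(3, 187/4)
obs 4: x=7/4 → posterior Inverse-Gamma(7/2, 1545/32)
obs 5: x=8 → posterior Inverse-Gamma(4, 2569/32)
obs 6: x=-7/4 → posterior Inverse-Gamma(9/2, 1309/16)

k = 2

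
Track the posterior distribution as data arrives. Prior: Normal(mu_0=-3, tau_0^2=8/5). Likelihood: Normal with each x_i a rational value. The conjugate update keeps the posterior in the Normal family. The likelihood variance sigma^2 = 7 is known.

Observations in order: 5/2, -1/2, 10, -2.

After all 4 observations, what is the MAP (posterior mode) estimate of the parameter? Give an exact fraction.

-25/67

obs 1: x=5/2 → posterior Normal(-85/43, 56/43)
obs 2: x=-1/2 → posterior Normal(-89/51, 56/51)
obs 3: x=10 → posterior Normal(-9/59, 56/59)
obs 4: x=-2 → posterior Normal(-25/67, 56/67)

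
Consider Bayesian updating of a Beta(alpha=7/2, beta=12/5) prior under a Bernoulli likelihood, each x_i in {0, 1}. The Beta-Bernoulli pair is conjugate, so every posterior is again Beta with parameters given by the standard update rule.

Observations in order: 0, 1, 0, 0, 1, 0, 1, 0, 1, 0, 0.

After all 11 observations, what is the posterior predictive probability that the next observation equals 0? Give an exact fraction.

obs 1: x=0 → posterior Beta(7/2, 17/5)
obs 2: x=1 → posterior Beta(9/2, 17/5)
obs 3: x=0 → posterior Beta(9/2, 22/5)
obs 4: x=0 → posterior Beta(9/2, 27/5)
obs 5: x=1 → posterior Beta(11/2, 27/5)
obs 6: x=0 → posterior Beta(11/2, 32/5)
obs 7: x=1 → posterior Beta(13/2, 32/5)
obs 8: x=0 → posterior Beta(13/2, 37/5)
obs 9: x=1 → posterior Beta(15/2, 37/5)
obs 10: x=0 → posterior Beta(15/2, 42/5)
obs 11: x=0 → posterior Beta(15/2, 47/5)

94/169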